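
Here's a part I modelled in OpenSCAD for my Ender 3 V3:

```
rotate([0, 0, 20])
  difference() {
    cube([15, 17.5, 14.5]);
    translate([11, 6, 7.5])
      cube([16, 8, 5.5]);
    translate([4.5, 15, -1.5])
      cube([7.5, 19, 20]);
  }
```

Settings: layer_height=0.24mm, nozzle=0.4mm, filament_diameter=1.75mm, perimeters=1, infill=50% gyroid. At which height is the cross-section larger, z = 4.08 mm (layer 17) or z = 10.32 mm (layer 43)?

Layer 17 (z = 4.08): the cube is present — its section is the full 15×17.5 rectangle (area 262.50 mm²); the cube at (11, 6) is absent (z outside [7.5, 13]); the cube at (4.5, 15) is present — its section is the full 7.5×19 rectangle (area 142.50 mm²); Subtracting the remaining from the first: starting from the 15×17.5 cube (262.50 mm²), the 7.5×19 cube at (4.5, 15) partially overlaps it — only the 18.75 mm² overlap (of its 142.50 mm²) is removed, clipping the outline — area = 243.75 mm²; (whole slice rotated 20° about Z — lengths, areas and connectivity unchanged). So its area = 243.75 mm². Layer 43 (z = 10.32): the cube is present — its section is the full 15×17.5 rectangle (area 262.50 mm²); the cube at (11, 6) is present — its section is the full 16×8 rectangle (area 128.00 mm²); the cube at (4.5, 15) (footprint 7.5×19) is included at this height (area 142.50 mm²); After the difference (first − rest): starting from the 15×17.5 cube (262.50 mm²), the 16×8 cube at (11, 6) partially overlaps it — only the 32.00 mm² overlap (of its 128.00 mm²) is removed, clipping the outline; the 7.5×19 cube at (4.5, 15) partially overlaps it — only the 18.75 mm² overlap (of its 142.50 mm²) is removed, clipping the outline — area = 211.75 mm²; (rotated 20° about Z; rotation is an isometry so areas/perimeters/island counts are preserved). So its area = 211.75 mm². Layer 17 is larger (243.75 vs 211.75 mm²).

layer 17 (z = 4.08 mm)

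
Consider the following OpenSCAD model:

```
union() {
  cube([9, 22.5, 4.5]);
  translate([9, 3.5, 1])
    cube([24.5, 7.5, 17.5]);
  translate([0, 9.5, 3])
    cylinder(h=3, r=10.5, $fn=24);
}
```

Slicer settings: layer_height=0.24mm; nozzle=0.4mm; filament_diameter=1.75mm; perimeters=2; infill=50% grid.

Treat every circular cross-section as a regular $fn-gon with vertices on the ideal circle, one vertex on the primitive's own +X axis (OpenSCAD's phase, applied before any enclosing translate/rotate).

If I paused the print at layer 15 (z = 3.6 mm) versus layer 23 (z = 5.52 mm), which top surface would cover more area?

layer 15 (z = 3.6 mm)

Layer 15 (z = 3.6): the cube is present — its section is the full 9×22.5 rectangle (area 202.50 mm²); the cube at (9, 3.5) (footprint 24.5×7.5) is included at this height (area 183.75 mm²); the r=10.5 cylinder at (0, 9.5) gives a regular 24-gon of circumradius 10.5 (constant along its height) (area = (24/2)·10.500²·sin(360°/24) = 342.42 mm²); Taking the union: the regions partially overlap — summed areas 728.67 mm² minus the doubly-counted overlap 165.42 mm² gives 563.25 mm² — area = 563.25 mm². So its area = 563.25 mm². Layer 23 (z = 5.52): the cube is absent (z outside [0, 4.5]); the cube at (9, 3.5) is present — its section is the full 24.5×7.5 rectangle (area 183.75 mm²); the r=10.5 cylinder at (0, 9.5) gives a regular 24-gon of circumradius 10.5 (constant along its height) (area = (24/2)·10.500²·sin(360°/24) = 342.42 mm²); Merging all regions: the regions partially overlap — summed areas 526.17 mm² minus the doubly-counted overlap 7.26 mm² gives 518.91 mm² — area = 518.91 mm². So its area = 518.91 mm². Layer 15 is larger (563.25 vs 518.91 mm²).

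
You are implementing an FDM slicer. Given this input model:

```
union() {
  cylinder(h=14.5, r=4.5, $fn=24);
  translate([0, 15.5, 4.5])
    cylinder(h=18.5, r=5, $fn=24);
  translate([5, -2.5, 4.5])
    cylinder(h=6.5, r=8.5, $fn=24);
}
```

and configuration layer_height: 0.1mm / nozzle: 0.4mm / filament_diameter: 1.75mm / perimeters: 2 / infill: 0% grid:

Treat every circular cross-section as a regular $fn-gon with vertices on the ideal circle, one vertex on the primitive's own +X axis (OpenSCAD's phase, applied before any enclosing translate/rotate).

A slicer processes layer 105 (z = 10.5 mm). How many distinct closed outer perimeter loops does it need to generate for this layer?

2

At z = 10.5 mm: the r=4.5 cylinder gives a regular 24-gon of circumradius 4.5 (constant along its height); the r=5 cylinder at (0, 15.5) contributes a regular 24-gon of circumradius 5; the cylinder at (5, -2.5): section is a regular 24-gon, circumradius r=8.5; Taking the union: the regions partially overlap (shared area 52.99 mm²), so overlapping operands fuse into one piece — 2 connected regions. The result has 2 disconnected regions.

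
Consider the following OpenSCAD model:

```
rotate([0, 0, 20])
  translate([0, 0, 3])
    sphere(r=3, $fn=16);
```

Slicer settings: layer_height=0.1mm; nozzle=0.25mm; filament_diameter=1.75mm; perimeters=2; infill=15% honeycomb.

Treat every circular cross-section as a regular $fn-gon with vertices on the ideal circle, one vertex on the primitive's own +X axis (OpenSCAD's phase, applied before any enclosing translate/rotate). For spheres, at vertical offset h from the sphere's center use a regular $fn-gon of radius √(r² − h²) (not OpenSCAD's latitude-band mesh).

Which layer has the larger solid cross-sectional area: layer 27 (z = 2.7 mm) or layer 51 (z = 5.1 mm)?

layer 27 (z = 2.7 mm)

Layer 27 (z = 2.7): the r=3 sphere slices to a regular 16-gon of circumradius 2.985 (√(r²−h²) with h=0.3 from center) (area = (16/2)·2.985²·sin(360°/16) = 27.28 mm²); (whole slice rotated 20° about Z — lengths, areas and connectivity unchanged). So its area = 27.28 mm². Layer 51 (z = 5.1): the sphere: section is a regular 16-gon, circumradius = √(r²−h²) = √(3²−2.1²) = 2.142 (area = (16/2)·2.142²·sin(360°/16) = 14.05 mm²); (whole slice rotated 20° about Z — lengths, areas and connectivity unchanged). So its area = 14.05 mm². Layer 27 is larger (27.28 vs 14.05 mm²).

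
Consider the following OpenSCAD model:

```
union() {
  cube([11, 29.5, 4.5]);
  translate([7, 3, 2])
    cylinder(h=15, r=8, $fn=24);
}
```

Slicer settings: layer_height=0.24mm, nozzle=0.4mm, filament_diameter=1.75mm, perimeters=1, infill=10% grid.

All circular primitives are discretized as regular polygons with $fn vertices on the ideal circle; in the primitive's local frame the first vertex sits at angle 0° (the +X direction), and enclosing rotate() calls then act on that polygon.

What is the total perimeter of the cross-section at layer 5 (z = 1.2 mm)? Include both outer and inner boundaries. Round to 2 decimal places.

At z = 1.2 mm: the 11×29.5 cube contributes its full rectangle (perimeter 81.00 mm); the cylinder at (7, 3) is absent (z outside [2, 17]); Taking the union: only the 11×29.5 cube is present, so the union is just that shape — boundary = 81.00 mm. Overall, the cross-section is a single solid region. Total boundary length (outer) = 81.00 mm.

81.00 mm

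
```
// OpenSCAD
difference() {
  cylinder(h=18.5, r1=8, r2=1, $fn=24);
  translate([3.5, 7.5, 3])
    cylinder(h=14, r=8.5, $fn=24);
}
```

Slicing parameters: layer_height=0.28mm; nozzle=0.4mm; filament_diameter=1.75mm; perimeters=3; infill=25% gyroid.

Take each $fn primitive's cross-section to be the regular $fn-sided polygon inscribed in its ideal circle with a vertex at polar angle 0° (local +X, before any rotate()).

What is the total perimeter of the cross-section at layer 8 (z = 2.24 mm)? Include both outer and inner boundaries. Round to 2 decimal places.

At z = 2.24 mm: the cone: at t=0.121 of its height the radius interpolates to r₁+(r₂−r₁)t = 7.152, giving a regular 24-gon of that circumradius (perimeter = 2·24·7.152·sin(180°/24) = 44.81 mm); the cylinder at (3.5, 7.5) is absent (z outside [3, 17]); Subtracting the remaining from the first: none of the subtracted shapes is present at this height, so the cone is unchanged — boundary = 44.81 mm. Overall, the cross-section is a single solid region. Total boundary length (outer) = 44.81 mm.

44.81 mm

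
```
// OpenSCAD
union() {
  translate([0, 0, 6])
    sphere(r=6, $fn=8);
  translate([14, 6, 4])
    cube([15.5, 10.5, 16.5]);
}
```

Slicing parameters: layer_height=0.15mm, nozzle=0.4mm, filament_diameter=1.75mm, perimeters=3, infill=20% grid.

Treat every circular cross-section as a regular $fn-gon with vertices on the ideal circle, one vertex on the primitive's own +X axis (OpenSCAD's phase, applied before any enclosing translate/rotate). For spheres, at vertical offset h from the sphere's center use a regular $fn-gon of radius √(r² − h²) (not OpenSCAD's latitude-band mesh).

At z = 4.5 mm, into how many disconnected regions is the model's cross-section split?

At z = 4.5 mm: the r=6 sphere slices to a regular 8-gon of circumradius 5.809 (√(r²−h²) with h=1.5 from center); the cube at (14, 6) is present — its section is the full 15.5×10.5 rectangle; Combining (union): the 2 present regions are separate (no shared area or edge), so areas and boundary lengths simply add and each stays a separate island — 2 connected regions. The result has 2 disconnected regions.

2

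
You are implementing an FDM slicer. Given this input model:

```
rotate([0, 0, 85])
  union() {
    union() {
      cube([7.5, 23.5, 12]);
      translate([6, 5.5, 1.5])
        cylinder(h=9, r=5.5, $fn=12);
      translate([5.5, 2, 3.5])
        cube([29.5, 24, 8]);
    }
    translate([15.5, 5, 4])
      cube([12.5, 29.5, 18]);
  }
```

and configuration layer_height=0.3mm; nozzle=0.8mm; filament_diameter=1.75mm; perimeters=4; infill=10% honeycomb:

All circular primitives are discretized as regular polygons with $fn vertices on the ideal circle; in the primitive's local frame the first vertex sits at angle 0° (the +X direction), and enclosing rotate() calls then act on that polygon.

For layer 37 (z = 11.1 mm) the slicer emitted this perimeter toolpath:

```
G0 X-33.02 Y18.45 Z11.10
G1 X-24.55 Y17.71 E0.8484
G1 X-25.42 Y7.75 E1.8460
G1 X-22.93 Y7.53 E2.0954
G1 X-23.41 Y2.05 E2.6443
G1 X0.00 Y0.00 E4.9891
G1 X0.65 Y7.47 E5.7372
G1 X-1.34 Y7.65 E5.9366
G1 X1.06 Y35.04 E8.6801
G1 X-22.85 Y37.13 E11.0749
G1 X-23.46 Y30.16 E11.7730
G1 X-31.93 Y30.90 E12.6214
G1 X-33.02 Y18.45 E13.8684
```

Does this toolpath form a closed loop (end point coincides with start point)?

Start point (G0): (-33.02, 18.45). End point (last G1): the path returns to the start — closed.

yes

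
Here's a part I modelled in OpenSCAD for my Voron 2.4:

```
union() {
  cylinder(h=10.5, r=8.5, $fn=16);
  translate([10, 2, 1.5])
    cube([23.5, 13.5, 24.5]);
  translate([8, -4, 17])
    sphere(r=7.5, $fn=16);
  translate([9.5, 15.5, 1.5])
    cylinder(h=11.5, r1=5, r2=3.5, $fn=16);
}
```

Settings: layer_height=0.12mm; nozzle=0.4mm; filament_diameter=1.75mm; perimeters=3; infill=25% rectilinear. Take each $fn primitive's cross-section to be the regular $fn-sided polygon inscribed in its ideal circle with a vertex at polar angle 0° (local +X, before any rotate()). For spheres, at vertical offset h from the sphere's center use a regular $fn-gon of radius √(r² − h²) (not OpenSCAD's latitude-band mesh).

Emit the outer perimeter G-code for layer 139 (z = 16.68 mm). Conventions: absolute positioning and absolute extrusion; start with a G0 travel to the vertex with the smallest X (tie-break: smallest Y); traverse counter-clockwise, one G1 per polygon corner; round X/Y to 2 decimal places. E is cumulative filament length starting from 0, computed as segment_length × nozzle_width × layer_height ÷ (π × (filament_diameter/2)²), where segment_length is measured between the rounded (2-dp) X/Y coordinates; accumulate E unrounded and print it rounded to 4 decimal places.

At z = 16.68 mm: the cylinder is absent (z outside [0, 10.5]); the cube at (10, 2) is present — its section is the full 23.5×13.5 rectangle; the r=7.5 sphere at (8, -4) contributes a regular 16-gon of circumradius √(7.5²−0.32²) = 7.493; the cone at (9.5, 15.5) is absent (z outside [1.5, 13]); Merging all regions: the regions partially overlap (shared area 1.51 mm²), so overlapping operands fuse into one piece — 1 connected region. The outline is a single polygon with 20 vertices. Extrusion per mm of travel: 0.4 × 0.12 / (π × 0.875²) = 0.019956. Accumulating E over each segment gives final E = 2.2925.

G0 X0.51 Y-4.00 Z16.68
G1 X1.08 Y-6.87 E0.0584
G1 X2.70 Y-9.30 E0.1167
G1 X5.13 Y-10.92 E0.1750
G1 X8.00 Y-11.49 E0.2333
G1 X10.87 Y-10.92 E0.2917
G1 X13.30 Y-9.30 E0.3500
G1 X14.92 Y-6.87 E0.4083
G1 X15.49 Y-4.00 E0.4667
G1 X14.92 Y-1.13 E0.5251
G1 X13.30 Y1.30 E0.5834
G1 X12.25 Y2.00 E0.6086
G1 X33.50 Y2.00 E1.0326
G1 X33.50 Y15.50 E1.3020
G1 X10.00 Y15.50 E1.7710
G1 X10.00 Y3.10 E2.0185
G1 X8.00 Y3.49 E2.0591
G1 X5.13 Y2.92 E2.1175
G1 X2.70 Y1.30 E2.1758
G1 X1.08 Y-1.13 E2.2341
G1 X0.51 Y-4.00 E2.2925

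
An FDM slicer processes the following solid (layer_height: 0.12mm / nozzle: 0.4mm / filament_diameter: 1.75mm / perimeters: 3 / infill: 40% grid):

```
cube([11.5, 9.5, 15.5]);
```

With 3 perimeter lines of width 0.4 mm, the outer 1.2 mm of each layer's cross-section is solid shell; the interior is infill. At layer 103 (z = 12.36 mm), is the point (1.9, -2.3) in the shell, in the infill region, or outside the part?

outside

At z = 12.36 mm: the cube is present — its section is the full 11.5×9.5 rectangle. Overall, the cross-section is a single solid region. The nearest boundary edge runs (0.00, 0.00)→(11.50, 0.00); distance from the point to it = 2.30 mm. The point is not inside any of the regions above, so it lies outside the cross-section (2.30 mm from the nearest boundary).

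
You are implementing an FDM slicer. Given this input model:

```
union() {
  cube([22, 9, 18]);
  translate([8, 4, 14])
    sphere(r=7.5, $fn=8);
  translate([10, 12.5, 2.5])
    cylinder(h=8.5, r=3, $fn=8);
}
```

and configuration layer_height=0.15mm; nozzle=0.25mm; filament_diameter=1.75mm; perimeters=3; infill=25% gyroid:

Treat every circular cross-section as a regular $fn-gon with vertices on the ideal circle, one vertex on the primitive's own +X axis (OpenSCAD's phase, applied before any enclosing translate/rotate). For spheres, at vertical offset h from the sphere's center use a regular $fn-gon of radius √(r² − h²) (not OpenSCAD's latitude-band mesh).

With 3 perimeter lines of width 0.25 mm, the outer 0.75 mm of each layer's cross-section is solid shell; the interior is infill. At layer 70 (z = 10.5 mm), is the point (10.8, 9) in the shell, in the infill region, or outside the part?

At z = 10.5 mm: the cube (footprint 22×9) is included at this height; the r=7.5 sphere at (8, 4) slices to a regular 8-gon of circumradius 6.633 (√(r²−h²) with h=3.5 from center); the r=3 cylinder at (10, 12.5) gives a regular 8-gon of circumradius 3 (constant along its height); Merging all regions: the regions partially overlap (shared area 102.93 mm²), so overlapping operands fuse into one piece — 1 connected region. Overall, the cross-section is a single solid region. The nearest boundary edge runs (10.37, 9.65)→(11.94, 9.00); distance from the point to it = 0.44 mm. The point is inside the cross-section, 0.44 mm from the nearest boundary — within the 0.75 mm shell band (3 × 0.25).

shell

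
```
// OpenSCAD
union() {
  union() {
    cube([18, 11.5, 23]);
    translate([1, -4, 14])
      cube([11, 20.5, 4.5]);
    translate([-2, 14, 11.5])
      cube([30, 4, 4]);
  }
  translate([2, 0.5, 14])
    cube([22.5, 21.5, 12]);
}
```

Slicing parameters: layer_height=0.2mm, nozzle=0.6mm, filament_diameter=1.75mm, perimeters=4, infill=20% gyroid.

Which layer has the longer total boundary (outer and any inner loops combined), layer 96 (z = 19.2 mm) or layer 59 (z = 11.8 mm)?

Layer 96 (z = 19.2): the cube (footprint 18×11.5) is included at this height (perimeter 59.00 mm); the cube at (1, -4) is absent (z outside [14, 18.5]); the cube at (-2, 14) is not intersected at this z (z outside [11.5, 15.5]); Merging all regions: only the 18×11.5 cube is present, so the union is just that shape — boundary = 59.00 mm; the 22.5×21.5 cube at (2, 0.5) contributes its full rectangle (perimeter 88.00 mm); Taking the union: the regions partially overlap (shared area 176.00 mm²), so the edge portions inside another operand are dropped and the merged outline is re-measured after clipping — boundary = 93.00 mm. So its perimeter = 93.00 mm. Layer 59 (z = 11.8): the cube is present — its section is the full 18×11.5 rectangle (perimeter 59.00 mm); the cube at (1, -4) is absent (z outside [14, 18.5]); the cube at (-2, 14) (footprint 30×4) is included at this height (perimeter 68.00 mm); Combining (union): the 2 present regions are separate (no shared area or edge), so areas and boundary lengths simply add and each stays a separate island — boundary = 127.00 mm; the cube at (2, 0.5) does not reach this height (z outside [14, 26]); Combining (union): only the result so far is present, so the union is just that shape — boundary = 127.00 mm. So its perimeter = 127.00 mm. Layer 59 is larger (127.00 vs 93.00 mm).

layer 59 (z = 11.8 mm)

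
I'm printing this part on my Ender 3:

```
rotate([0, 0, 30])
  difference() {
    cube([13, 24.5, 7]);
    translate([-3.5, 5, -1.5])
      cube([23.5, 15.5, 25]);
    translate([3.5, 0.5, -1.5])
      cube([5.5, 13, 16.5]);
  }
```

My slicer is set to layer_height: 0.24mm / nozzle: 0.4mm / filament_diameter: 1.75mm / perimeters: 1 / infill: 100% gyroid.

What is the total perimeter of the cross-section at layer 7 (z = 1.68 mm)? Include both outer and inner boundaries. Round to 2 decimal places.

At z = 1.68 mm: the 13×24.5 cube contributes its full rectangle (perimeter 75.00 mm); the cube at (-3.5, 5) is present — its section is the full 23.5×15.5 rectangle (perimeter 78.00 mm); the cube at (3.5, 0.5) is present — its section is the full 5.5×13 rectangle (perimeter 37.00 mm); Taking the first minus the rest: starting from the 13×24.5 cube, the 23.5×15.5 cube at (-3.5, 5) partially overlaps it — only the 201.50 mm² overlap (of its 364.25 mm²) is removed, clipping the outline; the 5.5×13 cube at (3.5, 0.5) partially overlaps it — only the 24.75 mm² overlap (of its 71.50 mm²) is removed, clipping the outline — boundary = 79.00 mm; (rotated 30° about Z; rotation is an isometry so areas/perimeters/island counts are preserved). Overall, the cross-section has 2 separate islands. Total boundary length (outer) = 79.00 mm.

79.00 mm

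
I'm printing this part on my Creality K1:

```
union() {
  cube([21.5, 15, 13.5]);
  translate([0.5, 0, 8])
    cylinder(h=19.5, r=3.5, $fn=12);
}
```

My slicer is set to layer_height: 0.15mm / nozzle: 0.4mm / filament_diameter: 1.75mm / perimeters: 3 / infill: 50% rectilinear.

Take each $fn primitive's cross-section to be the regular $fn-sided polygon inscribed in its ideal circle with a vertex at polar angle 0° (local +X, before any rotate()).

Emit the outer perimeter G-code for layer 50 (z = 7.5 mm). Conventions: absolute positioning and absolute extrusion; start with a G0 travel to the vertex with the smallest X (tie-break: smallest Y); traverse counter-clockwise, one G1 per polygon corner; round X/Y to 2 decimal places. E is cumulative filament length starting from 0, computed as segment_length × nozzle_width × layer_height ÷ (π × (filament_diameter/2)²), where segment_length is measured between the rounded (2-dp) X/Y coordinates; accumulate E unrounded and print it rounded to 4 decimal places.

G0 X0.00 Y0.00 Z7.50
G1 X21.50 Y0.00 E0.5363
G1 X21.50 Y15.00 E0.9105
G1 X0.00 Y15.00 E1.4468
G1 X0.00 Y0.00 E1.8210

At z = 7.5 mm: the cube is present — its section is the full 21.5×15 rectangle; the cylinder at (0.5, 0) is not intersected at this z (z outside [8, 27.5]); Merging all regions: only the 21.5×15 cube is present, so the union is just that shape — 1 connected region. The outline is a single polygon with 4 vertices. Extrusion per mm of travel: 0.4 × 0.15 / (π × 0.875²) = 0.024945. Accumulating E over each segment gives final E = 1.8210.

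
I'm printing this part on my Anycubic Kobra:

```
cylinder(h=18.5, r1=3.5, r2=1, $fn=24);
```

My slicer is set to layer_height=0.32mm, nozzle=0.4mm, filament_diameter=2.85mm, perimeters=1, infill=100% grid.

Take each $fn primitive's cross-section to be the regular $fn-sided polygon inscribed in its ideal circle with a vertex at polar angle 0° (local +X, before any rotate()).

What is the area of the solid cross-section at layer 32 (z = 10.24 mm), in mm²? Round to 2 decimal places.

At z = 10.24 mm: the cone contributes a regular 24-gon of circumradius 2.116 (interpolated between r1=3.5 and r2=1 at t=0.554) (area = (24/2)·2.116²·sin(360°/24) = 13.91 mm²). Overall, the cross-section is a single solid region. Net area = 13.91 mm².

13.91 mm²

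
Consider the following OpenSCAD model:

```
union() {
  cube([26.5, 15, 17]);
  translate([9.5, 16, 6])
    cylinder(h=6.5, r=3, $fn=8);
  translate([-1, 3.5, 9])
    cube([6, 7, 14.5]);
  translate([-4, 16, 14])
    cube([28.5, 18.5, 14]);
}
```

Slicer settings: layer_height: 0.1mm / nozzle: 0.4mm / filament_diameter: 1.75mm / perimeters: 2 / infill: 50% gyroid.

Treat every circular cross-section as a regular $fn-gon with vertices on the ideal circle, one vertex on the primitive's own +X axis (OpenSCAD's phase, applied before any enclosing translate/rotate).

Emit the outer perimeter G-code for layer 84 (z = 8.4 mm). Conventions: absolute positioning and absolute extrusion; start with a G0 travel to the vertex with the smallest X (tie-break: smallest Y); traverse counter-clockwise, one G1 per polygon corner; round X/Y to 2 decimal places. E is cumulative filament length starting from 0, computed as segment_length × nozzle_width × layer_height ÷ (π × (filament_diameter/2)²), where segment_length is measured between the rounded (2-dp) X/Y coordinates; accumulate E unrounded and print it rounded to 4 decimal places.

At z = 8.4 mm: the 26.5×15 cube contributes its full rectangle; the cylinder at (9.5, 16): section is a regular 8-gon, circumradius r=3; the cube at (-1, 3.5) is absent (z outside [9, 23.5]); the cube at (-4, 16) is absent (z outside [14, 28]); Taking the union: the regions partially overlap (shared area 7.14 mm²), so overlapping operands fuse into one piece — 1 connected region. The outline is a single polygon with 11 vertices. Extrusion per mm of travel: 0.4 × 0.1 / (π × 0.875²) = 0.016630. Accumulating E over each segment gives final E = 1.4828.

G0 X0.00 Y0.00 Z8.40
G1 X26.50 Y0.00 E0.4407
G1 X26.50 Y15.00 E0.6901
G1 X12.09 Y15.00 E0.9298
G1 X12.50 Y16.00 E0.9478
G1 X11.62 Y18.12 E0.9859
G1 X9.50 Y19.00 E1.0241
G1 X7.38 Y18.12 E1.0623
G1 X6.50 Y16.00 E1.1005
G1 X6.91 Y15.00 E1.1184
G1 X0.00 Y15.00 E1.2333
G1 X0.00 Y0.00 E1.4828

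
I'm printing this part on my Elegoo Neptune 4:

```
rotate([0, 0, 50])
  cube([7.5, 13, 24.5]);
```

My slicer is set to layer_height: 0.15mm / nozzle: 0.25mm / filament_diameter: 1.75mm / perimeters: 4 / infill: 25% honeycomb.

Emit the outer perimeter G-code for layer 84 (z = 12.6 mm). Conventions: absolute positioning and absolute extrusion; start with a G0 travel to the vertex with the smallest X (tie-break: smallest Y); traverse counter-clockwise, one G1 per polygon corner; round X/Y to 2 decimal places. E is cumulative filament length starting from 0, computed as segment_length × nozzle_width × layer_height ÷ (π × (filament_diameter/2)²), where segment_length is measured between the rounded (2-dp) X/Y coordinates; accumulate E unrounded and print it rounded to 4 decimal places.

G0 X-9.96 Y8.36 Z12.60
G1 X0.00 Y0.00 E0.2027
G1 X4.82 Y5.75 E0.3197
G1 X-5.14 Y14.10 E0.5223
G1 X-9.96 Y8.36 E0.6392

At z = 12.6 mm: the cube (footprint 7.5×13) is included at this height; (rotated 50° about Z; rotation is an isometry so areas/perimeters/island counts are preserved). The outline is a single polygon with 4 vertices. Extrusion per mm of travel: 0.25 × 0.15 / (π × 0.875²) = 0.015591. Accumulating E over each segment gives final E = 0.6392.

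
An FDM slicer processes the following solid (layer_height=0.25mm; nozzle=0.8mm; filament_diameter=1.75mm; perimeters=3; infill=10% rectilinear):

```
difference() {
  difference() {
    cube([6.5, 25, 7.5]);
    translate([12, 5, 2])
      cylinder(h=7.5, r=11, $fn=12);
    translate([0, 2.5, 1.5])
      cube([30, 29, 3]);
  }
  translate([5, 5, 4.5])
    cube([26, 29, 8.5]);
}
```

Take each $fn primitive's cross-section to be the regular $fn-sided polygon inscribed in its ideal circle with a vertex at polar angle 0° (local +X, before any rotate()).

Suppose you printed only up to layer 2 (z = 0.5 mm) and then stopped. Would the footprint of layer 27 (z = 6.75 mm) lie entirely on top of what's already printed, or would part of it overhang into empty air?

entirely on top

Compare the two slices. At z = 0.5: the 6.5×25 cube contributes its full rectangle (area 162.50 mm²); the cylinder at (12, 5) is not intersected at this z (z outside [2, 9.5]); the cube at (0, 2.5) is not intersected at this z (z outside [1.5, 4.5]); After the difference (first − rest): none of the subtracted shapes is present at this height, so the 6.5×25 cube is unchanged — area = 162.50 mm²; the cube at (5, 5) does not reach this height (z outside [4.5, 13]); Subtracting the remaining from the first: none of the subtracted shapes is present at this height, so the result so far is unchanged — area = 162.50 mm². At z = 6.75: the 6.5×25 cube contributes its full rectangle (area 162.50 mm²); the cylinder at (12, 5): section is a regular 12-gon, circumradius r=11 (area = (12/2)·11.000²·sin(360°/12) = 363.00 mm²); the cube at (0, 2.5) is not intersected at this z (z outside [1.5, 4.5]); Subtracting the remaining from the first: starting from the 6.5×25 cube (162.50 mm²), the r=11 cylinder at (12, 5) partially overlaps it — only the 58.45 mm² overlap (of its 363.00 mm²) is removed, clipping the outline — area = 104.05 mm²; the 26×29 cube at (5, 5) contributes its full rectangle (area 754.00 mm²); Taking the first minus the rest: starting from that combined region (104.05 mm²), the 26×29 cube at (5, 5) partially overlaps it — only the 16.84 mm² overlap (of its 754.00 mm²) is removed, clipping the outline — area = 87.21 mm². Checking containment: the cross-section at z = 6.75 is a subset of the cross-section at z = 0.5.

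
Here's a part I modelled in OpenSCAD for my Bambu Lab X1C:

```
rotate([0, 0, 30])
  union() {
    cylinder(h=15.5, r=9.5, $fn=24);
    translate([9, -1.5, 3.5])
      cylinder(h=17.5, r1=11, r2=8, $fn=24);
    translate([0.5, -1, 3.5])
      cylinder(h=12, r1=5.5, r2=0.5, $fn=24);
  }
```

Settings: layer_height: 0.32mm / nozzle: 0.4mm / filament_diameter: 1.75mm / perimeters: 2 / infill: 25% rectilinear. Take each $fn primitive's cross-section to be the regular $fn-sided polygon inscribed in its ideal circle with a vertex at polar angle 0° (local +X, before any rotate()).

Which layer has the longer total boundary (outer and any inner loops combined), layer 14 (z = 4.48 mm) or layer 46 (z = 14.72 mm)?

Layer 14 (z = 4.48): the r=9.5 cylinder gives a regular 24-gon of circumradius 9.5 (constant along its height) (perimeter = 2·24·9.500·sin(180°/24) = 59.52 mm); the cone at (9, -1.5): at t=0.056 of its height the radius interpolates to r₁+(r₂−r₁)t = 10.832, giving a regular 24-gon of that circumradius (perimeter = 2·24·10.832·sin(180°/24) = 67.87 mm); the cone at (0.5, -1) contributes a regular 24-gon of circumradius 5.092 (interpolated between r1=5.5 and r2=0.5 at t=0.082) (perimeter = 2·24·5.092·sin(180°/24) = 31.90 mm); Merging all regions: the regions partially overlap (shared area 222.78 mm²), so the edge portions inside another operand are dropped and the merged outline is re-measured after clipping — boundary = 82.84 mm; (rotated 30° about Z; rotation is an isometry so areas/perimeters/island counts are preserved). So its perimeter = 82.84 mm. Layer 46 (z = 14.72): the r=9.5 cylinder gives a regular 24-gon of circumradius 9.5 (constant along its height) (perimeter = 2·24·9.500·sin(180°/24) = 59.52 mm); the cone at (9, -1.5): at t=0.641 of its height the radius interpolates to r₁+(r₂−r₁)t = 9.077, giving a regular 24-gon of that circumradius (perimeter = 2·24·9.077·sin(180°/24) = 56.87 mm); the cone at (0.5, -1) (r1=5.5→r2=0.5) has section circumradius 0.825 here — a regular 24-gon (perimeter = 2·24·0.825·sin(180°/24) = 5.17 mm); Taking the union: the regions partially overlap (shared area 108.60 mm²), so the edge portions inside another operand are dropped and the merged outline is re-measured after clipping — boundary = 77.38 mm; (rotated 30° about Z; rotation is an isometry so areas/perimeters/island counts are preserved). So its perimeter = 77.38 mm. Layer 14 is larger (82.84 vs 77.38 mm).

layer 14 (z = 4.48 mm)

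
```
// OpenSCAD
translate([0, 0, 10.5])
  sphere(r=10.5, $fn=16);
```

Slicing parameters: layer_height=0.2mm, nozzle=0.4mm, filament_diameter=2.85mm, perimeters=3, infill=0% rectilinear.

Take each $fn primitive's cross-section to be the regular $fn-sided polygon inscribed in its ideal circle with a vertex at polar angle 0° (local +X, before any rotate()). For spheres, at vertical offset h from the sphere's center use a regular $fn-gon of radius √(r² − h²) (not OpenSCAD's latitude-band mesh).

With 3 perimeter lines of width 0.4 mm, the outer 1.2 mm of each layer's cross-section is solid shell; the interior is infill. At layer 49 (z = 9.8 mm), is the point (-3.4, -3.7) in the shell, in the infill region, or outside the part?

At z = 9.8 mm: the r=10.5 sphere contributes a regular 16-gon of circumradius √(10.5²−0.7²) = 10.477. Overall, the cross-section is a single solid region. The nearest boundary edge runs (-7.41, -7.41)→(-4.01, -9.68); distance from the point to it = 5.31 mm. The point is inside the cross-section and 5.31 mm from the nearest boundary — more than the 1.2 mm shell width (3 × 0.4), so it's in the infill interior.

infill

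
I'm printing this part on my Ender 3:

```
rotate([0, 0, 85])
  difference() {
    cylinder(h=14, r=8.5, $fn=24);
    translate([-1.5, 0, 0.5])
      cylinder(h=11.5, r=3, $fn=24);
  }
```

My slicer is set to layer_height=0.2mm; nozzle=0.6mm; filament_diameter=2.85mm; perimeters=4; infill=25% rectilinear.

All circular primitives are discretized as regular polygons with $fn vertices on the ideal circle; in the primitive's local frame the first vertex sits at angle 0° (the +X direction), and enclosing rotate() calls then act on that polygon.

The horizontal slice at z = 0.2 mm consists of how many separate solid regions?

At z = 0.2 mm: the cylinder: section is a regular 24-gon, circumradius r=8.5; the cylinder at (-1.5, 0) is absent (z outside [0.5, 12]); Subtracting the remaining from the first: none of the subtracted shapes is present at this height, so the r=8.5 cylinder is unchanged — 1 connected region; (rotated 85° about Z; rotation is an isometry so areas/perimeters/island counts are preserved). The result has 1 disconnected region.

1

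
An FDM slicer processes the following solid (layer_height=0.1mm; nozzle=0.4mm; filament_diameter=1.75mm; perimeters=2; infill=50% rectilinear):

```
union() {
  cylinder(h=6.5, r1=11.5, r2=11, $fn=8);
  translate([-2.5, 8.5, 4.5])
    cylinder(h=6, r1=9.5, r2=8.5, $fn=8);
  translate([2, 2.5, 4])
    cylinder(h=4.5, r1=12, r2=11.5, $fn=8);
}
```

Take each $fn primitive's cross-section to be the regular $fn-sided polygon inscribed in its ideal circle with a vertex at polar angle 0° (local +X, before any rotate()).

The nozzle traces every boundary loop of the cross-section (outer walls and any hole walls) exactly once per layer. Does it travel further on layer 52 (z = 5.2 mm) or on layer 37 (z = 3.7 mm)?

layer 52 (z = 5.2 mm)

Layer 52 (z = 5.2): the cone (r1=11.5→r2=11) has section circumradius 11.100 here — a regular 8-gon (perimeter = 2·8·11.100·sin(180°/8) = 67.96 mm); the cone at (-2.5, 8.5) (r1=9.5→r2=8.5) has section circumradius 9.383 here — a regular 8-gon (perimeter = 2·8·9.383·sin(180°/8) = 57.45 mm); the cone at (2, 2.5): at t=0.267 of its height the radius interpolates to r₁+(r₂−r₁)t = 11.867, giving a regular 8-gon of that circumradius (perimeter = 2·8·11.867·sin(180°/8) = 72.66 mm); Taking the union: the regions partially overlap (shared area 470.61 mm²), so the edge portions inside another operand are dropped and the merged outline is re-measured after clipping — boundary = 85.88 mm. So its perimeter = 85.88 mm. Layer 37 (z = 3.7): the cone (r1=11.5→r2=11) has section circumradius 11.215 here — a regular 8-gon (perimeter = 2·8·11.215·sin(180°/8) = 68.67 mm); the cone at (-2.5, 8.5) does not reach this height (z outside [4.5, 10.5]); the cone at (2, 2.5) does not reach this height (z outside [4, 8.5]); Taking the union: only the cone is present, so the union is just that shape — boundary = 68.67 mm. So its perimeter = 68.67 mm. Layer 52 is larger (85.88 vs 68.67 mm).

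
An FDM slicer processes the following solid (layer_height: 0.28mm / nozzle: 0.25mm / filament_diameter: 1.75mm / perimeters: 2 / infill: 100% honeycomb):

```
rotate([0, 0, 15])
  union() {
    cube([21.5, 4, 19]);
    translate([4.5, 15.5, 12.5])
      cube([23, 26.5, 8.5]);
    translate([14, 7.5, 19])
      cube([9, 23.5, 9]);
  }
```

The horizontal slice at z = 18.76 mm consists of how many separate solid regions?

At z = 18.76 mm: the 21.5×4 cube contributes its full rectangle; the cube at (4.5, 15.5) (footprint 23×26.5) is included at this height; the cube at (14, 7.5) does not reach this height (z outside [19, 28]); Combining (union): the 2 present regions are separate (no shared area or edge), so areas and boundary lengths simply add and each stays a separate island — 2 connected regions; (whole slice rotated 15° about Z — lengths, areas and connectivity unchanged). The result has 2 disconnected regions.

2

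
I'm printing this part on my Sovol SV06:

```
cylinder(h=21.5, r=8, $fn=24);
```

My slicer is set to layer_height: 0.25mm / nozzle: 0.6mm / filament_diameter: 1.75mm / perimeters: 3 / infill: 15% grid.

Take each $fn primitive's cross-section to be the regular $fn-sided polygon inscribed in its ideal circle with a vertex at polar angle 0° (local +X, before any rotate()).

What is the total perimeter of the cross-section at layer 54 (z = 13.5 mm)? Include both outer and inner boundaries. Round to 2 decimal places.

50.12 mm

At z = 13.5 mm: the cylinder: section is a regular 24-gon, circumradius r=8 (perimeter = 2·24·8.000·sin(180°/24) = 50.12 mm). Overall, the cross-section is a single solid region. Total boundary length (outer) = 50.12 mm.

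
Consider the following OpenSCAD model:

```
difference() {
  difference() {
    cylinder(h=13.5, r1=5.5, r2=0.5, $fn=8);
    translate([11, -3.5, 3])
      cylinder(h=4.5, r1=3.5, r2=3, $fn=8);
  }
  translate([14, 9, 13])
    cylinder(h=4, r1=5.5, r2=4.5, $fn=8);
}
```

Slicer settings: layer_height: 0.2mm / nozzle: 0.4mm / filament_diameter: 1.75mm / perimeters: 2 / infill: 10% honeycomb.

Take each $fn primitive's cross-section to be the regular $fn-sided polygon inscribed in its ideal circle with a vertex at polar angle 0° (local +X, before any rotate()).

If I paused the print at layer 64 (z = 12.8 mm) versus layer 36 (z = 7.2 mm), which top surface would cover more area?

Layer 64 (z = 12.8): the cone contributes a regular 8-gon of circumradius 0.759 (interpolated between r1=5.5 and r2=0.5 at t=0.948) (area = (8/2)·0.759²·sin(360°/8) = 1.63 mm²); the cone at (11, -3.5) is absent (z outside [3, 7.5]); Subtracting the remaining from the first: none of the subtracted shapes is present at this height, so the cone is unchanged — area = 1.63 mm²; the cone at (14, 9) does not reach this height (z outside [13, 17]); Subtracting the remaining from the first: none of the subtracted shapes is present at this height, so the result so far is unchanged — area = 1.63 mm². So its area = 1.63 mm². Layer 36 (z = 7.2): the cone (r1=5.5→r2=0.5) has section circumradius 2.833 here — a regular 8-gon (area = (8/2)·2.833²·sin(360°/8) = 22.71 mm²); the cone at (11, -3.5) contributes a regular 8-gon of circumradius 3.033 (interpolated between r1=3.5 and r2=3 at t=0.933) (area = (8/2)·3.033²·sin(360°/8) = 26.02 mm²); Subtracting the remaining from the first: starting from the cone (22.71 mm²), the cone at (11, -3.5) misses the remaining region (no effect) — area = 22.71 mm²; the cone at (14, 9) is absent (z outside [13, 17]); Taking the first minus the rest: none of the subtracted shapes is present at this height, so that combined region is unchanged — area = 22.71 mm². So its area = 22.71 mm². Layer 36 is larger (22.71 vs 1.63 mm²).

layer 36 (z = 7.2 mm)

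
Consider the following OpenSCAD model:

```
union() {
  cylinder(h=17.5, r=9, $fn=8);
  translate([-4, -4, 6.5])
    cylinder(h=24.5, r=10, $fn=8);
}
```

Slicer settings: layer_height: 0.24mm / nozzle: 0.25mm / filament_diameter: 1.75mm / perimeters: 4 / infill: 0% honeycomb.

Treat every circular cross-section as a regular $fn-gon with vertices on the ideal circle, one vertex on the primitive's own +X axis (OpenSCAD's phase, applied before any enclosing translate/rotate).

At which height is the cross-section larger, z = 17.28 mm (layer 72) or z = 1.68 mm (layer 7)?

layer 72 (z = 17.28 mm)

Layer 72 (z = 17.28): the cylinder: section is a regular 8-gon, circumradius r=9 (area = (8/2)·9.000²·sin(360°/8) = 229.10 mm²); the cylinder at (-4, -4): section is a regular 8-gon, circumradius r=10 (area = (8/2)·10.000²·sin(360°/8) = 282.84 mm²); Taking the union: the regions partially overlap — summed areas 511.95 mm² minus the doubly-counted overlap 153.91 mm² gives 358.03 mm² — area = 358.03 mm². So its area = 358.03 mm². Layer 7 (z = 1.68): the cylinder: section is a regular 8-gon, circumradius r=9 (area = (8/2)·9.000²·sin(360°/8) = 229.10 mm²); the cylinder at (-4, -4) is not intersected at this z (z outside [6.5, 31]); Merging all regions: only the r=9 cylinder is present, so the union is just that shape — area = 229.10 mm². So its area = 229.10 mm². Layer 72 is larger (358.03 vs 229.10 mm²).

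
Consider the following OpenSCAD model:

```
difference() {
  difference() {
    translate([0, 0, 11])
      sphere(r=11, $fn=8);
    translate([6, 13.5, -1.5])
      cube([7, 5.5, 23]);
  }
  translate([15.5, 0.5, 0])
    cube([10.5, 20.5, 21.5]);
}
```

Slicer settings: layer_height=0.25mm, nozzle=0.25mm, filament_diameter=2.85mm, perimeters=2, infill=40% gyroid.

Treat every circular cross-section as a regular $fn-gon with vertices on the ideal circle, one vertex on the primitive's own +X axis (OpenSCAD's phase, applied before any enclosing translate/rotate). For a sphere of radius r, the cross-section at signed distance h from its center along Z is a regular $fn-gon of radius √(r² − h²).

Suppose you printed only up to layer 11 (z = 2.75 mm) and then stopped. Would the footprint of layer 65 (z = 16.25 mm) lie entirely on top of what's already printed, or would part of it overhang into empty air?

Compare the two slices. At z = 2.75: the r=11 sphere contributes a regular 8-gon of circumradius √(11²−8.25²) = 7.276 (area = (8/2)·7.276²·sin(360°/8) = 149.73 mm²); the cube at (6, 13.5) (footprint 7×5.5) is included at this height (area 38.50 mm²); After the difference (first − rest): starting from the r=11 sphere (149.73 mm²), the 7×5.5 cube at (6, 13.5) misses the remaining region (no effect) — area = 149.73 mm²; the 10.5×20.5 cube at (15.5, 0.5) contributes its full rectangle (area 215.25 mm²); Subtracting the remaining from the first: starting from that combined region (149.73 mm²), the 10.5×20.5 cube at (15.5, 0.5) misses the remaining region (no effect) — area = 149.73 mm². At z = 16.25: the r=11 sphere slices to a regular 8-gon of circumradius 9.666 (√(r²−h²) with h=5.25 from center) (area = (8/2)·9.666²·sin(360°/8) = 264.28 mm²); the 7×5.5 cube at (6, 13.5) contributes its full rectangle (area 38.50 mm²); After the difference (first − rest): starting from the r=11 sphere (264.28 mm²), the 7×5.5 cube at (6, 13.5) misses the remaining region (no effect) — area = 264.28 mm²; the cube at (15.5, 0.5) (footprint 10.5×20.5) is included at this height (area 215.25 mm²); Taking the first minus the rest: starting from that combined region (264.28 mm²), the 10.5×20.5 cube at (15.5, 0.5) misses the remaining region (no effect) — area = 264.28 mm². Checking containment: at z = 16.25 the cross-section extends beyond the z = 2.75 cross-section by about 114.55 mm².

part overhangs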